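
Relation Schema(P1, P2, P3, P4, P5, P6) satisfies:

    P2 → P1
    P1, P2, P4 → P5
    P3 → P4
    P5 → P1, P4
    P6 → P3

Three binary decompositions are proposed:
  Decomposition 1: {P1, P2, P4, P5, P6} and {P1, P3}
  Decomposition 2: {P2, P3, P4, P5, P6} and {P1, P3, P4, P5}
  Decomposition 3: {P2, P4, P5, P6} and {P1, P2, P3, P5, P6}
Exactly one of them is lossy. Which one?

Decomposition 1

Decomposition 1: common = {P1}, closure = {P1} → lossy.
Decomposition 2: common = {P3, P4, P5}, closure = {P1, P3, P4, P5} → lossless.
Decomposition 3: common = {P2, P5, P6}, closure = {P1, P2, P3, P4, P5, P6} → lossless.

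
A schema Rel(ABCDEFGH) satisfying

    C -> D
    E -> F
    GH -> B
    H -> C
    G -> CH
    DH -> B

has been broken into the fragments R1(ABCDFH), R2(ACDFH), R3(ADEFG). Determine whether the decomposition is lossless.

No

Chase test. Columns are ABCDEFGH; row i has aⱼ where attribute j ∈ Ri, else bᵢⱼ.
Initial tableau (one row per fragment):
  row 1: a1 a2 a3 a4 b15 a6 b17 a8
  row 2: a1 b22 a3 a4 b25 a6 b27 a8
  row 3: a1 b32 b33 a4 a5 a6 a7 b38
Rows 1 and 2 agree on DH; apply DH→B and equate their B entries.
No row becomes fully distinguished — the join is lossy.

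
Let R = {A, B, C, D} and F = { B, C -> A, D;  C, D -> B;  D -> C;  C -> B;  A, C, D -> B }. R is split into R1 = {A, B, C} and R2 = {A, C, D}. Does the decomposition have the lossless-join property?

Common attributes: R1 ∩ R2 = {A, C}.
Closure of {A, C}: C → B applies, adding B; B, C → A, D applies, adding D. So (A, C)⁺ = {A, B, C, D}.
This closure contains every attribute of R1, so R1 ∩ R2 → R1. The join is lossless.

Yes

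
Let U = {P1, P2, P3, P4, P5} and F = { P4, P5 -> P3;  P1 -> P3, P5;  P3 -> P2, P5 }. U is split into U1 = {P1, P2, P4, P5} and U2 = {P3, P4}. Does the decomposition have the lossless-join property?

No

Common attributes: U1 ∩ U2 = {P4}.
No dependency enlarges {P4}, so (P4)⁺ = {P4}.
The closure contains neither all of U1 = {P1, P2, P4, P5} nor all of U2 = {P3, P4}, so the common attributes are not a superkey of either fragment. The join is lossy.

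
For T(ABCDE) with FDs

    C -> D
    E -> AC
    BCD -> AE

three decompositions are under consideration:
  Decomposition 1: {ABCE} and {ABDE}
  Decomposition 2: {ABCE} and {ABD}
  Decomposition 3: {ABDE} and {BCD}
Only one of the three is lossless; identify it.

Decomposition 1

Decomposition 1: common = {ABE}, closure = {ABCDE} → lossless.
Decomposition 2: common = {AB}, closure = {AB} → lossy.
Decomposition 3: common = {BD}, closure = {BD} → lossy.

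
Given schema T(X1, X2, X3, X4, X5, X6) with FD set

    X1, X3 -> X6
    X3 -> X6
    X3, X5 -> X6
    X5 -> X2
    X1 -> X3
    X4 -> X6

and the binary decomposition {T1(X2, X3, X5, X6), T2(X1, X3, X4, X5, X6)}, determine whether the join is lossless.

Common attributes: T1 ∩ T2 = {X3, X5, X6}.
Closure of {X3, X5, X6}: X5 → X2 applies, adding X2. So (X3, X5, X6)⁺ = {X2, X3, X5, X6}.
This closure contains every attribute of T1, so T1 ∩ T2 → T1. The join is lossless.

Yes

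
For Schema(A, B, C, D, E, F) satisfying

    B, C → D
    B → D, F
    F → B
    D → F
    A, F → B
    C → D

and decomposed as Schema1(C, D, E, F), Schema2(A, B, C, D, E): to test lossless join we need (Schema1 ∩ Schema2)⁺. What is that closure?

Schema1 ∩ Schema2 = {C, D, E}.
D → F applies, adding F
F → B applies, adding B
Closure: {B, C, D, E, F}.

B, C, D, E, F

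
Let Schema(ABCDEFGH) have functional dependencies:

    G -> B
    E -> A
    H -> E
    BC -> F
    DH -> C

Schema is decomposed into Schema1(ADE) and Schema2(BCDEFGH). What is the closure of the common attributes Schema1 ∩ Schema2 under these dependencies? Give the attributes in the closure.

ADE

Schema1 ∩ Schema2 = {DE}.
E → A applies, adding A
Closure: {ADE}.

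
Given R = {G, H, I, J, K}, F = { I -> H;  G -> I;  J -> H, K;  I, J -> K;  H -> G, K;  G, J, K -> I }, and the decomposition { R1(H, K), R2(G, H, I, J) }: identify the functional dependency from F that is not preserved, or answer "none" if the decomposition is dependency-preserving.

I → H lies within R2.
G → I lies within R2.
J → H, K: restricted closure across fragments reaches H, K.
I, J → K: restricted closure across fragments reaches K.
H → G, K: restricted closure across fragments reaches G, K.
G, J, K → I: restricted closure across fragments reaches I.
Every dependency is enforceable on the fragments, so the decomposition is dependency-preserving.

none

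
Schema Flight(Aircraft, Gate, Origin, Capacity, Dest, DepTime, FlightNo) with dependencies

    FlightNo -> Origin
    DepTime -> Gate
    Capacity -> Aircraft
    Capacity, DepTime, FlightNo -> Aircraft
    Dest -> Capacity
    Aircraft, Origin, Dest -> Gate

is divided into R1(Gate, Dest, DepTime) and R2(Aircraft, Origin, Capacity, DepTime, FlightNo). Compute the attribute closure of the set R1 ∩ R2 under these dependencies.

R1 ∩ R2 = {DepTime}.
DepTime → Gate applies, adding Gate
Closure: {Gate, DepTime}.

Gate, DepTime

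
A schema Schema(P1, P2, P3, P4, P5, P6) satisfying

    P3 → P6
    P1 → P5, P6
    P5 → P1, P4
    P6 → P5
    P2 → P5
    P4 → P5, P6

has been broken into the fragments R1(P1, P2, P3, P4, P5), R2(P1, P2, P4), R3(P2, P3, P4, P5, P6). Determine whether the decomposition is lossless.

Chase test. Columns are P1, P2, P3, P4, P5, P6; row i has aⱼ where attribute j ∈ Ri, else bᵢⱼ.
Initial tableau (one row per fragment):
  row 1: a1 a2 a3 a4 a5 b16
  row 2: a1 a2 b23 a4 b25 b26
  row 3: b31 a2 a3 a4 a5 a6
Rows 1 and 3 agree on P3; apply P3→P6 and equate their P6 entries.
Rows 1 and 2 agree on P1; apply P1→P5, P6 and equate their P5, P6 entries.
Rows 1 and 3 agree on P5; apply P5→P1, P4 and equate their P1, P4 entries.
Row 1 is now all distinguished symbols — the join is lossless.

Yes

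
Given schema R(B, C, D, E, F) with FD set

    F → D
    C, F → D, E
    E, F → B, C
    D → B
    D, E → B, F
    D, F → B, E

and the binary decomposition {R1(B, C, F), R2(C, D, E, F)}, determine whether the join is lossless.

Common attributes: R1 ∩ R2 = {C, F}.
Closure of {C, F}: F → D applies, adding D; C, F → D, E applies, adding E; E, F → B, C applies, adding B. So (C, F)⁺ = {B, C, D, E, F}.
This closure contains every attribute of R1, so R1 ∩ R2 → R1. The join is lossless.

Yes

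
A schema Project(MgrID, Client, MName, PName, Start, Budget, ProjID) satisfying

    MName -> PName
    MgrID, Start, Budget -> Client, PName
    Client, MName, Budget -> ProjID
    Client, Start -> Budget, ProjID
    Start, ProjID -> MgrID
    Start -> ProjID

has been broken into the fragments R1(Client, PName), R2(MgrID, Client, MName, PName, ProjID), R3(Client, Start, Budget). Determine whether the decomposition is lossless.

Chase test. Columns are MgrID, Client, MName, PName, Start, Budget, ProjID; row i has aⱼ where attribute j ∈ Ri, else bᵢⱼ.
Initial tableau (one row per fragment):
  row 1: b11 a2 b13 a4 b15 b16 b17
  row 2: a1 a2 a3 a4 b25 b26 a7
  row 3: b31 a2 b33 b34 a5 a6 b37
No row becomes fully distinguished — the join is lossy.

No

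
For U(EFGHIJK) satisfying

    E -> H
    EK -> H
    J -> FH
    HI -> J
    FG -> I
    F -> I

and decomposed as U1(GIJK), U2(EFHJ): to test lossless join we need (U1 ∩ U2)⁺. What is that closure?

FHIJ

U1 ∩ U2 = {J}.
J → FH applies, adding FH
F → I applies, adding I
Closure: {FHIJ}.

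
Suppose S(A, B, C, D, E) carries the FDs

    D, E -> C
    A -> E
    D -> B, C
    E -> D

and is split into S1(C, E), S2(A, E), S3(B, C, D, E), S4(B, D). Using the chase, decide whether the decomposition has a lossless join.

Yes

Chase test. Columns are A, B, C, D, E; row i has aⱼ where attribute j ∈ Si, else bᵢⱼ.
Initial tableau (one row per fragment):
  row 1: b11 b12 a3 b14 a5
  row 2: a1 b22 b23 b24 a5
  row 3: b31 a2 a3 a4 a5
  row 4: b41 a2 b43 a4 b45
Rows 3 and 4 agree on D; apply D→B, C and equate their B, C entries.
Rows 1 and 2 agree on E; apply E→D and equate their D entries.
Rows 1 and 3 agree on E; apply E→D and equate their D entries.
Rows 1 and 2 agree on D, E; apply D, E→C and equate their C entries.
Rows 1 and 2 agree on D; apply D→B, C and equate their B, C entries.
Rows 1 and 3 agree on D; apply D→B, C and equate their B, C entries.
Row 2 is now all distinguished symbols — the join is lossless.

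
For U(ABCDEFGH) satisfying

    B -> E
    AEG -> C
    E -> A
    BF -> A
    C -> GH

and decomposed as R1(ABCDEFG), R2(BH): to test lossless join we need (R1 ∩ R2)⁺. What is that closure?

ABE

R1 ∩ R2 = {B}.
B → E applies, adding E
E → A applies, adding A
Closure: {ABE}.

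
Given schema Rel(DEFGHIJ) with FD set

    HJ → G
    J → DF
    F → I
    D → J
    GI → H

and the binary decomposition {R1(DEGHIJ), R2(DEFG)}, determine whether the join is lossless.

Yes

Common attributes: R1 ∩ R2 = {DEG}.
Closure of {DEG}: D → J applies, adding J; J → DF applies, adding F; F → I applies, adding I; GI → H applies, adding H. So (DEG)⁺ = {DEFGHIJ}.
This closure contains every attribute of R1, so R1 ∩ R2 → R1. The join is lossless.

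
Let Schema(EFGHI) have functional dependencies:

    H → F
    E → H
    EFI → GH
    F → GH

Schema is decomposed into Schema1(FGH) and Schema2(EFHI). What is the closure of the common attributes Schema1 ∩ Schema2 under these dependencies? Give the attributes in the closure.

Schema1 ∩ Schema2 = {FH}.
F → GH applies, adding G
Closure: {FGH}.

FGH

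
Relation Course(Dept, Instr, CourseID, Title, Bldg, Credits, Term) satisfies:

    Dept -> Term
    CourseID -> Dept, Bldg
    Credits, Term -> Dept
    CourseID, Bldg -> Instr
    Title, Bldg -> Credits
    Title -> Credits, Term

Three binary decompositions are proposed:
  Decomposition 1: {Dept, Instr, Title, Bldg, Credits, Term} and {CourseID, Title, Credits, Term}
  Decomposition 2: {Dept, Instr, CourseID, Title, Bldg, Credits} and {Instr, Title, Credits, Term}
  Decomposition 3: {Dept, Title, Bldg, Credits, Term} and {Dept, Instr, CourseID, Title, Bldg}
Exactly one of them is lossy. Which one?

Decomposition 1

Decomposition 1: common = {Title, Credits, Term}, closure = {Dept, Title, Credits, Term} → lossy.
Decomposition 2: common = {Instr, Title, Credits}, closure = {Dept, Instr, Title, Credits, Term} → lossless.
Decomposition 3: common = {Dept, Title, Bldg}, closure = {Dept, Title, Bldg, Credits, Term} → lossless.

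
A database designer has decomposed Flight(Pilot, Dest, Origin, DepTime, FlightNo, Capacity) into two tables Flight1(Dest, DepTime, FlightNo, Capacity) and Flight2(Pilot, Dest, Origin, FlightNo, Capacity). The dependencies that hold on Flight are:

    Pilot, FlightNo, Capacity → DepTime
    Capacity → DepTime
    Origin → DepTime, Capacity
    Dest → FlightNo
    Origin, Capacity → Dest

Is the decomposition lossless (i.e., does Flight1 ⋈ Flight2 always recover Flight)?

Yes

Common attributes: Flight1 ∩ Flight2 = {Dest, FlightNo, Capacity}.
Closure of {Dest, FlightNo, Capacity}: Capacity → DepTime applies, adding DepTime. So (Dest, FlightNo, Capacity)⁺ = {Dest, DepTime, FlightNo, Capacity}.
This closure contains every attribute of Flight1, so Flight1 ∩ Flight2 → Flight1. The join is lossless.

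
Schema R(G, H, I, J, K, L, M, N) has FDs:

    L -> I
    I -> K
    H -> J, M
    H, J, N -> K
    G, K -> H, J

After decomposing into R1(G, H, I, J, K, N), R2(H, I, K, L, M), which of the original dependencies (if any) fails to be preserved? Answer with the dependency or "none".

L → I lies within R2.
I → K lies within R1.
H → J, M: restricted closure across fragments reaches J, M.
H, J, N → K lies within R1.
G, K → H, J lies within R1.
Every dependency is enforceable on the fragments, so the decomposition is dependency-preserving.

none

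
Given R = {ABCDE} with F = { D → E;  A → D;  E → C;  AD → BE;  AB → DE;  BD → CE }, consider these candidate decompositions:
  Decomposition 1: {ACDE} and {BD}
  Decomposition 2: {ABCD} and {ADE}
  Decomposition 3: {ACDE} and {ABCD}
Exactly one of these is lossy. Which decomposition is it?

Decomposition 1: common = {D}, closure = {CDE} → lossy.
Decomposition 2: common = {AD}, closure = {ABCDE} → lossless.
Decomposition 3: common = {ACD}, closure = {ABCDE} → lossless.

Decomposition 1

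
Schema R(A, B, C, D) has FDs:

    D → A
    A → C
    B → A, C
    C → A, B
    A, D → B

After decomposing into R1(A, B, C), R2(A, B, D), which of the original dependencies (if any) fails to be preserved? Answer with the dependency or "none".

none

D → A lies within R2.
A → C lies within R1.
B → A, C lies within R1.
C → A, B lies within R1.
A, D → B lies within R2.
Every dependency is enforceable on the fragments, so the decomposition is dependency-preserving.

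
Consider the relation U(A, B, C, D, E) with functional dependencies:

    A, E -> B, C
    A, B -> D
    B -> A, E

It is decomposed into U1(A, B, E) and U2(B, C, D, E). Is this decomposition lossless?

Common attributes: U1 ∩ U2 = {B, E}.
Closure of {B, E}: B → A, E applies, adding A; A, E → B, C applies, adding C; A, B → D applies, adding D. So (B, E)⁺ = {A, B, C, D, E}.
This closure contains every attribute of U1, so U1 ∩ U2 → U1. The join is lossless.

Yes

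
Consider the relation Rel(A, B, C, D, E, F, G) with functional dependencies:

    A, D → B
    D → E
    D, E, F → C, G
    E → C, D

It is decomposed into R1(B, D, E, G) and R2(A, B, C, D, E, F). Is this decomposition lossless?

No

Common attributes: R1 ∩ R2 = {B, D, E}.
Closure of {B, D, E}: E → C, D applies, adding C. So (B, D, E)⁺ = {B, C, D, E}.
The closure contains neither all of R1 = {B, D, E, G} nor all of R2 = {A, B, C, D, E, F}, so the common attributes are not a superkey of either fragment. The join is lossy.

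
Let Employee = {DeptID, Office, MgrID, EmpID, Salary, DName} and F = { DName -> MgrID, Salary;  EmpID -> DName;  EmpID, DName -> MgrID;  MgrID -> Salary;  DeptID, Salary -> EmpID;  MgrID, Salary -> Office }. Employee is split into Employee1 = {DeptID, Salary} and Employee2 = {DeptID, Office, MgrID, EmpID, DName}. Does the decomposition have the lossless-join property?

No

Common attributes: Employee1 ∩ Employee2 = {DeptID}.
No dependency enlarges {DeptID}, so (DeptID)⁺ = {DeptID}.
The closure contains neither all of Employee1 = {DeptID, Salary} nor all of Employee2 = {DeptID, Office, MgrID, EmpID, DName}, so the common attributes are not a superkey of either fragment. The join is lossy.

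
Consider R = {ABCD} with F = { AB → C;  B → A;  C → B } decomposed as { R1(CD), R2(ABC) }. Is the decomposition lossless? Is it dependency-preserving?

lossless and dependency-preserving

Lossless test: (C)⁺ = {ABC}, which contains all of one fragment — lossless.
Dependency preservation: every FD's attributes lie within a single fragment, so each can be enforced locally — preserved.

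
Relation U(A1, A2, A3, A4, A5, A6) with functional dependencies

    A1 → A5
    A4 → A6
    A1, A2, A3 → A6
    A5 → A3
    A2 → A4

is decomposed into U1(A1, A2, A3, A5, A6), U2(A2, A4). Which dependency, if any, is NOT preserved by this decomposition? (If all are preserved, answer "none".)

Check A4 → A6: no single fragment contains all of {A4, A6}, and the restricted closure of {A4} across the fragments never reaches {A6}.
A1 → A5 is preserved.
A1, A2, A3 → A6 is preserved.
A5 → A3 is preserved.
A2 → A4 is preserved.

A4 → A6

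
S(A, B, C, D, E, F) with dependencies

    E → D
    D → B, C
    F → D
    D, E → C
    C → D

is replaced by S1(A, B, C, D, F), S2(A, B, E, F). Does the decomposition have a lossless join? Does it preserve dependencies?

lossless but not dependency-preserving

Lossless test: (A, B, F)⁺ = {A, B, C, D, F}, which contains all of one fragment — lossless.
Dependency preservation: the restricted closure of {E} across the fragments never reaches {D}, so E → D cannot be enforced without a join — not preserved.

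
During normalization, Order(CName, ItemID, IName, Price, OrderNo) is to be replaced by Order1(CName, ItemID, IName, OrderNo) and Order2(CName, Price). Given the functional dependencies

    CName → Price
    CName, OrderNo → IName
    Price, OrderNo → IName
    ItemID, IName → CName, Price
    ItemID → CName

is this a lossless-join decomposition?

Common attributes: Order1 ∩ Order2 = {CName}.
Closure of {CName}: CName → Price applies, adding Price. So (CName)⁺ = {CName, Price}.
This closure contains every attribute of Order2, so Order1 ∩ Order2 → Order2. The join is lossless.

Yes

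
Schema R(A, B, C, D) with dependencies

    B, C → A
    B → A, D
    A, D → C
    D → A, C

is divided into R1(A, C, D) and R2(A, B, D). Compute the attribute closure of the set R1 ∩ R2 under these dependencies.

R1 ∩ R2 = {A, D}.
A, D → C applies, adding C
Closure: {A, C, D}.

A, C, D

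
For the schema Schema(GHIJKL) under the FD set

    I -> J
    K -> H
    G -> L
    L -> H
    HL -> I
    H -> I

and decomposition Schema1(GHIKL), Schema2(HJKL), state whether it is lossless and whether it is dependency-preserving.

Lossless test: (HKL)⁺ = {HIJKL}, which contains all of one fragment — lossless.
Dependency preservation: the restricted closure of {I} across the fragments never reaches {J}, so I → J cannot be enforced without a join — not preserved.

lossless but not dependency-preserving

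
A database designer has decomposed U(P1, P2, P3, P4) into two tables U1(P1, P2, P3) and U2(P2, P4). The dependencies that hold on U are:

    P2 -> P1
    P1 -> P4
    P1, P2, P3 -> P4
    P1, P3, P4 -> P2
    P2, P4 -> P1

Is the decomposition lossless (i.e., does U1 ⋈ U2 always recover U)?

Common attributes: U1 ∩ U2 = {P2}.
Closure of {P2}: P2 → P1 applies, adding P1; P1 → P4 applies, adding P4. So (P2)⁺ = {P1, P2, P4}.
This closure contains every attribute of U2, so U1 ∩ U2 → U2. The join is lossless.

Yes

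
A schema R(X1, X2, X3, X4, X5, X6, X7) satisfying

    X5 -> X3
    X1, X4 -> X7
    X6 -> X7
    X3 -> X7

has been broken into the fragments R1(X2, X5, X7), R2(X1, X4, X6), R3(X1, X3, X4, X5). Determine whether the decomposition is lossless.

No

Chase test. Columns are X1, X2, X3, X4, X5, X6, X7; row i has aⱼ where attribute j ∈ Ri, else bᵢⱼ.
Initial tableau (one row per fragment):
  row 1: b11 a2 b13 b14 a5 b16 a7
  row 2: a1 b22 b23 a4 b25 a6 b27
  row 3: a1 b32 a3 a4 a5 b36 b37
Rows 1 and 3 agree on X5; apply X5→X3 and equate their X3 entries.
Rows 2 and 3 agree on X1, X4; apply X1, X4→X7 and equate their X7 entries.
Rows 1 and 3 agree on X3; apply X3→X7 and equate their X7 entries.
No row becomes fully distinguished — the join is lossy.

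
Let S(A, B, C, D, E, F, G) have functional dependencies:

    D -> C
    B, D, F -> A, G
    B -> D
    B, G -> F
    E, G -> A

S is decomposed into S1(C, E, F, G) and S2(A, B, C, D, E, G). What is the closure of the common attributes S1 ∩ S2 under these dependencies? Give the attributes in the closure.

A, C, E, G

S1 ∩ S2 = {C, E, G}.
E, G → A applies, adding A
Closure: {A, C, E, G}.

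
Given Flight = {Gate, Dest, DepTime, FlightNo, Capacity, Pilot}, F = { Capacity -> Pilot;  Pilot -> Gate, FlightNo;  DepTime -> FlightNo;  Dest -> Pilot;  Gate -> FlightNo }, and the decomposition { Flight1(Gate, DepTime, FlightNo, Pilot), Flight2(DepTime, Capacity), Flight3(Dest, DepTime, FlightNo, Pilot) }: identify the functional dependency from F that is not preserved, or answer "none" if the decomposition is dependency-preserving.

Check Capacity → Pilot: no single fragment contains all of {Capacity, Pilot}, and the restricted closure of {Capacity} across the fragments never reaches {Pilot}.
Pilot → Gate, FlightNo is preserved.
DepTime → FlightNo is preserved.
Dest → Pilot is preserved.
Gate → FlightNo is preserved.

Capacity -> Pilot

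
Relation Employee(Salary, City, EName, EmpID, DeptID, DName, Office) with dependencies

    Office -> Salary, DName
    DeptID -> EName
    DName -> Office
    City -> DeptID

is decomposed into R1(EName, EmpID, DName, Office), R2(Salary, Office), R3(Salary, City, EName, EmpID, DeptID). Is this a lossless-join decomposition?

Chase test. Columns are Salary, City, EName, EmpID, DeptID, DName, Office; row i has aⱼ where attribute j ∈ Ri, else bᵢⱼ.
Initial tableau (one row per fragment):
  row 1: b11 b12 a3 a4 b15 a6 a7
  row 2: a1 b22 b23 b24 b25 b26 a7
  row 3: a1 a2 a3 a4 a5 b36 b37
Rows 1 and 2 agree on Office; apply Office→Salary, DName and equate their Salary, DName entries.
No row becomes fully distinguished — the join is lossy.

No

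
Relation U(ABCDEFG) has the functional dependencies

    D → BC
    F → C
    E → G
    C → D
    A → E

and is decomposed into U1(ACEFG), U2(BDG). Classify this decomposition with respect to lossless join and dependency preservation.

lossy and not dependency-preserving

Lossless test: (G)⁺ = {G}, which is a superkey of neither fragment — lossy.
Dependency preservation: the restricted closure of {D} across the fragments never reaches {BC}, so D → BC cannot be enforced without a join — not preserved.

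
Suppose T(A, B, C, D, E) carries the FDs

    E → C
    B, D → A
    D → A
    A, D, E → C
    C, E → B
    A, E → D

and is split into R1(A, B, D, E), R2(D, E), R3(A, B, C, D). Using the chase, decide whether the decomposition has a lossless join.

No

Chase test. Columns are A, B, C, D, E; row i has aⱼ where attribute j ∈ Ri, else bᵢⱼ.
Initial tableau (one row per fragment):
  row 1: a1 a2 b13 a4 a5
  row 2: b21 b22 b23 a4 a5
  row 3: a1 a2 a3 a4 b35
Rows 1 and 2 agree on E; apply E→C and equate their C entries.
Rows 1 and 2 agree on D; apply D→A and equate their A entries.
Rows 1 and 2 agree on C, E; apply C, E→B and equate their B entries.
No row becomes fully distinguished — the join is lossy.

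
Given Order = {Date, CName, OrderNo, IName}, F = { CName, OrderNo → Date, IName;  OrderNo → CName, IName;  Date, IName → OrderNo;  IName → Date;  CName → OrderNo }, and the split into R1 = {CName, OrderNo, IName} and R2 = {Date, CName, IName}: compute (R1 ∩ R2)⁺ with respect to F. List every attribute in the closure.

Date, CName, OrderNo, IName

R1 ∩ R2 = {CName, IName}.
IName → Date applies, adding Date
CName → OrderNo applies, adding OrderNo
Closure: {Date, CName, OrderNo, IName}.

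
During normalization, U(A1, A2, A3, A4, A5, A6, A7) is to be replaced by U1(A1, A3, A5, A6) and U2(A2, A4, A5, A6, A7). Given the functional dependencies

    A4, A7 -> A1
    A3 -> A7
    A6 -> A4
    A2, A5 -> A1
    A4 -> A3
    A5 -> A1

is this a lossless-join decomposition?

Common attributes: U1 ∩ U2 = {A5, A6}.
Closure of {A5, A6}: A6 → A4 applies, adding A4; A4 → A3 applies, adding A3; A5 → A1 applies, adding A1; A3 → A7 applies, adding A7. So (A5, A6)⁺ = {A1, A3, A4, A5, A6, A7}.
This closure contains every attribute of U1, so U1 ∩ U2 → U1. The join is lossless.

Yes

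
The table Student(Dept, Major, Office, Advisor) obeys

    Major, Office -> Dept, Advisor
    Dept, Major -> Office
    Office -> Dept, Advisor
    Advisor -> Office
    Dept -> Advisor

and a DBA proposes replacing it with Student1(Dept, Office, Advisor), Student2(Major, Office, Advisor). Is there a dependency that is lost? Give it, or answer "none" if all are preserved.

Major, Office → Dept, Advisor: restricted closure across fragments reaches Dept, Advisor.
Dept, Major → Office: restricted closure across fragments reaches Office.
Office → Dept, Advisor lies within Student1.
Advisor → Office lies within Student1.
Dept → Advisor lies within Student1.
Every dependency is enforceable on the fragments, so the decomposition is dependency-preserving.

none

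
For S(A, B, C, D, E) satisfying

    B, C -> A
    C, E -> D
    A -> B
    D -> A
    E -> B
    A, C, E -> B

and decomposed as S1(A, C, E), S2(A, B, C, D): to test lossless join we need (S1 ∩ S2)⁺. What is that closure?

S1 ∩ S2 = {A, C}.
A → B applies, adding B
Closure: {A, B, C}.

A, B, C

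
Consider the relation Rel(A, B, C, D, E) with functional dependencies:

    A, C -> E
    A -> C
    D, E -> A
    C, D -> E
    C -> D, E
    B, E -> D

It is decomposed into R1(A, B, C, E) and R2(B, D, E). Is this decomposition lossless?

Common attributes: R1 ∩ R2 = {B, E}.
Closure of {B, E}: B, E → D applies, adding D; D, E → A applies, adding A; A → C applies, adding C. So (B, E)⁺ = {A, B, C, D, E}.
This closure contains every attribute of R1, so R1 ∩ R2 → R1. The join is lossless.

Yes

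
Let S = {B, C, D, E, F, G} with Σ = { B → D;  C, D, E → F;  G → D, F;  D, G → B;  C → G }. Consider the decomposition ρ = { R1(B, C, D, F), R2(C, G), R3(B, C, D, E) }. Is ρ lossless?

Chase test. Columns are B, C, D, E, F, G; row i has aⱼ where attribute j ∈ Ri, else bᵢⱼ.
Initial tableau (one row per fragment):
  row 1: a1 a2 a3 b14 a5 b16
  row 2: b21 a2 b23 b24 b25 a6
  row 3: a1 a2 a3 a4 b35 b36
Rows 1 and 2 agree on C; apply C→G and equate their G entries.
Rows 1 and 3 agree on C; apply C→G and equate their G entries.
Rows 1 and 2 agree on G; apply G→D, F and equate their D, F entries.
Rows 1 and 3 agree on G; apply G→D, F and equate their D, F entries.
Rows 1 and 2 agree on D, G; apply D, G→B and equate their B entries.
Row 3 is now all distinguished symbols — the join is lossless.

Yes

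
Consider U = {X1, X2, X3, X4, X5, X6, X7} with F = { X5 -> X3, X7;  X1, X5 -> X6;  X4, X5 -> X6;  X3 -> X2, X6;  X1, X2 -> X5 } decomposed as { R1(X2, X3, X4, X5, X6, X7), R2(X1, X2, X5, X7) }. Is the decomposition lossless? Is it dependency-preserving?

Lossless test: (X2, X5, X7)⁺ = {X2, X3, X5, X6, X7}, which is a superkey of neither fragment — lossy.
Dependency preservation: X1, X5 → X6 is not contained in any single fragment, but the restricted closure of its left-hand side across the fragments still reaches the right-hand side; the remaining FDs each lie inside some fragment. All dependencies are preserved.

lossy but dependency-preserving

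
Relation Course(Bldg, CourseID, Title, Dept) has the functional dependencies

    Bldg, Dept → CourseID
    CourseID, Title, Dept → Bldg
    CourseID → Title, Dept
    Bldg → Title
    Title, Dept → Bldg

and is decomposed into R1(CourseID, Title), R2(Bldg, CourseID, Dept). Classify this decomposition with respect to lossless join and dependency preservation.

lossless but not dependency-preserving

Lossless test: (CourseID)⁺ = {Bldg, CourseID, Title, Dept}, which contains all of one fragment — lossless.
Dependency preservation: the restricted closure of {Bldg} across the fragments never reaches {Title}, so Bldg → Title cannot be enforced without a join — not preserved.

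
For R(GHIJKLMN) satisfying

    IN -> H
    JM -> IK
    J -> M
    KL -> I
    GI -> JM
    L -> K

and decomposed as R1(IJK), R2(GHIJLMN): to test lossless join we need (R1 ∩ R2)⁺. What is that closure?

IJKM

R1 ∩ R2 = {IJ}.
J → M applies, adding M
JM → IK applies, adding K
Closure: {IJKM}.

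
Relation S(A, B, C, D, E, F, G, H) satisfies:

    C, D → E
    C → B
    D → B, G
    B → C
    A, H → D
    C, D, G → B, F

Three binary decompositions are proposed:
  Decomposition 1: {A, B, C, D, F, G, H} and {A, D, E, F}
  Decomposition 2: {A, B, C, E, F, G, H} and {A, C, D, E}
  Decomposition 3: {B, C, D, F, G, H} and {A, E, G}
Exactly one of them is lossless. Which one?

Decomposition 1

Decomposition 1: common = {A, D, F}, closure = {A, B, C, D, E, F, G} → lossless.
Decomposition 2: common = {A, C, E}, closure = {A, B, C, E} → lossy.
Decomposition 3: common = {G}, closure = {G} → lossy.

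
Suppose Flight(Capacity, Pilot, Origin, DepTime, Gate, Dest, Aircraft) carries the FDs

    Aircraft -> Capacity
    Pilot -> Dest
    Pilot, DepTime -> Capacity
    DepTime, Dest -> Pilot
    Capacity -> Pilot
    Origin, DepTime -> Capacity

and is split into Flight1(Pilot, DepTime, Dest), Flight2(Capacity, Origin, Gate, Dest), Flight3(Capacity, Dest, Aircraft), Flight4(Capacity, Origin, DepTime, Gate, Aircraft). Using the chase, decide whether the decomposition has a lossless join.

Chase test. Columns are Capacity, Pilot, Origin, DepTime, Gate, Dest, Aircraft; row i has aⱼ where attribute j ∈ Flighti, else bᵢⱼ.
Initial tableau (one row per fragment):
  row 1: b11 a2 b13 a4 b15 a6 b17
  row 2: a1 b22 a3 b24 a5 a6 b27
  row 3: a1 b32 b33 b34 b35 a6 a7
  row 4: a1 b42 a3 a4 a5 b46 a7
Rows 2 and 3 agree on Capacity; apply Capacity→Pilot and equate their Pilot entries.
Rows 2 and 4 agree on Capacity; apply Capacity→Pilot and equate their Pilot entries.
Rows 2 and 4 agree on Pilot; apply Pilot→Dest and equate their Dest entries.
Rows 1 and 4 agree on DepTime, Dest; apply DepTime, Dest→Pilot and equate their Pilot entries.
Rows 1 and 4 agree on Pilot, DepTime; apply Pilot, DepTime→Capacity and equate their Capacity entries.
Row 4 is now all distinguished symbols — the join is lossless.

Yes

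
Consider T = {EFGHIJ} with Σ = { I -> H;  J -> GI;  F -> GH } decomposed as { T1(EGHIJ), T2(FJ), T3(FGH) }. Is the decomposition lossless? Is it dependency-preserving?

lossy but dependency-preserving

Lossless test (chase): Rows 1 and 2 agree on J; apply J→GI and equate their GI entries. Rows 2 and 3 agree on F; apply F→GH and equate their GH entries. No row becomes fully distinguished — the join is lossy.
Dependency preservation: every FD's attributes lie within a single fragment, so each can be enforced locally — preserved.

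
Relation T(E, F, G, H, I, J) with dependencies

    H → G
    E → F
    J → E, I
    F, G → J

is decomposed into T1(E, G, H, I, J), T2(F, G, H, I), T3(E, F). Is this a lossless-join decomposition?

Chase test. Columns are E, F, G, H, I, J; row i has aⱼ where attribute j ∈ Ti, else bᵢⱼ.
Initial tableau (one row per fragment):
  row 1: a1 b12 a3 a4 a5 a6
  row 2: b21 a2 a3 a4 a5 b26
  row 3: a1 a2 b33 b34 b35 b36
Rows 1 and 3 agree on E; apply E→F and equate their F entries.
Rows 1 and 2 agree on F, G; apply F, G→J and equate their J entries.
Rows 1 and 2 agree on J; apply J→E, I and equate their E, I entries.
Row 1 is now all distinguished symbols — the join is lossless.

Yes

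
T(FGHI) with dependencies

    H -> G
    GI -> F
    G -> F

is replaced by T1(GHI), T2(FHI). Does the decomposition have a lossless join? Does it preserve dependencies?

Lossless test: (HI)⁺ = {FGHI}, which contains all of one fragment — lossless.
Dependency preservation: the restricted closure of {GI} across the fragments never reaches {F}, so GI → F cannot be enforced without a join — not preserved.

lossless but not dependency-preserving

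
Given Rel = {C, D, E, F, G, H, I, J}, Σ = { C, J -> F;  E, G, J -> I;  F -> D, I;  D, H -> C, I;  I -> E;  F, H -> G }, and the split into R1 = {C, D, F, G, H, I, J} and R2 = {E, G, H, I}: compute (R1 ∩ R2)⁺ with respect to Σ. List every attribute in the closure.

E, G, H, I

R1 ∩ R2 = {G, H, I}.
I → E applies, adding E
Closure: {E, G, H, I}.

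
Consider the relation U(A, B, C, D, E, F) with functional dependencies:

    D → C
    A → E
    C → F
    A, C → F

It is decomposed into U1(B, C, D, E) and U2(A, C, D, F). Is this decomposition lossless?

No

Common attributes: U1 ∩ U2 = {C, D}.
Closure of {C, D}: C → F applies, adding F. So (C, D)⁺ = {C, D, F}.
The closure contains neither all of U1 = {B, C, D, E} nor all of U2 = {A, C, D, F}, so the common attributes are not a superkey of either fragment. The join is lossy.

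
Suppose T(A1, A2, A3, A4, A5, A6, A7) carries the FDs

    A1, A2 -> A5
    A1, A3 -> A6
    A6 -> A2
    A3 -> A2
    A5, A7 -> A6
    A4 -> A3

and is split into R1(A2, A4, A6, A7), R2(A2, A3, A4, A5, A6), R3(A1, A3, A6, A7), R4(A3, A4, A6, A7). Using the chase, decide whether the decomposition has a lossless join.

Chase test. Columns are A1, A2, A3, A4, A5, A6, A7; row i has aⱼ where attribute j ∈ Ri, else bᵢⱼ.
Initial tableau (one row per fragment):
  row 1: b11 a2 b13 a4 b15 a6 a7
  row 2: b21 a2 a3 a4 a5 a6 b27
  row 3: a1 b32 a3 b34 b35 a6 a7
  row 4: b41 b42 a3 a4 b45 a6 a7
Rows 1 and 3 agree on A6; apply A6→A2 and equate their A2 entries.
Rows 1 and 4 agree on A6; apply A6→A2 and equate their A2 entries.
Rows 1 and 2 agree on A4; apply A4→A3 and equate their A3 entries.
No row becomes fully distinguished — the join is lossy.

No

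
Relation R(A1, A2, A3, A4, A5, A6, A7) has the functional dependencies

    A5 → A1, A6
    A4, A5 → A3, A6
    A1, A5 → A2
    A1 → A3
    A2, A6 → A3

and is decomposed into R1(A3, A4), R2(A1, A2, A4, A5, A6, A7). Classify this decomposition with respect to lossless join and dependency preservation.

Lossless test: (A4)⁺ = {A4}, which is a superkey of neither fragment — lossy.
Dependency preservation: the restricted closure of {A4, A5} across the fragments never reaches {A3, A6}, so A4, A5 → A3, A6 cannot be enforced without a join — not preserved.

lossy and not dependency-preserving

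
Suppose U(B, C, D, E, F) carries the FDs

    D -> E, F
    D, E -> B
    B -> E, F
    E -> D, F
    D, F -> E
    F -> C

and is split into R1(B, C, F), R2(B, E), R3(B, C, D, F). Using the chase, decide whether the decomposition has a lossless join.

Yes

Chase test. Columns are B, C, D, E, F; row i has aⱼ where attribute j ∈ Ri, else bᵢⱼ.
Initial tableau (one row per fragment):
  row 1: a1 a2 b13 b14 a5
  row 2: a1 b22 b23 a4 b25
  row 3: a1 a2 a3 b34 a5
Rows 1 and 2 agree on B; apply B→E, F and equate their E, F entries.
Rows 1 and 3 agree on B; apply B→E, F and equate their E, F entries.
Rows 1 and 2 agree on E; apply E→D, F and equate their D, F entries.
Rows 1 and 3 agree on E; apply E→D, F and equate their D, F entries.
Rows 1 and 2 agree on F; apply F→C and equate their C entries.
Row 1 is now all distinguished symbols — the join is lossless.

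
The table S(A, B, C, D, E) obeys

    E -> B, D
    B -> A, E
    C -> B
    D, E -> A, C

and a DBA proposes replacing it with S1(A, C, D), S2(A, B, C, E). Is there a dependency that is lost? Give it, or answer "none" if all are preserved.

E → B, D: restricted closure across fragments reaches B, D.
B → A, E lies within S2.
C → B lies within S2.
D, E → A, C: restricted closure across fragments reaches A, C.
Every dependency is enforceable on the fragments, so the decomposition is dependency-preserving.

none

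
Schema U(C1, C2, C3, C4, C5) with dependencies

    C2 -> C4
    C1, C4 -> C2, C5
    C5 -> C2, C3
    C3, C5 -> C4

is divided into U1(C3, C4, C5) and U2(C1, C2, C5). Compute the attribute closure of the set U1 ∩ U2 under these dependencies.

C2, C3, C4, C5

U1 ∩ U2 = {C5}.
C5 → C2, C3 applies, adding C2, C3
C3, C5 → C4 applies, adding C4
Closure: {C2, C3, C4, C5}.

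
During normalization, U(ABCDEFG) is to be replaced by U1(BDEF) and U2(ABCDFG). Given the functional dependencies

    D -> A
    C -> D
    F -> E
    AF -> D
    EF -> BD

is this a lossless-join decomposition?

Common attributes: U1 ∩ U2 = {BDF}.
Closure of {BDF}: D → A applies, adding A; F → E applies, adding E. So (BDF)⁺ = {ABDEF}.
This closure contains every attribute of U1, so U1 ∩ U2 → U1. The join is lossless.

Yes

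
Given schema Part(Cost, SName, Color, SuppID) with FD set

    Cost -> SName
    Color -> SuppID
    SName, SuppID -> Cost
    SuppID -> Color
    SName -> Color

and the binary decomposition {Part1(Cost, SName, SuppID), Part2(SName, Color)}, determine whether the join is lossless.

Yes

Common attributes: Part1 ∩ Part2 = {SName}.
Closure of {SName}: SName → Color applies, adding Color; Color → SuppID applies, adding SuppID; SName, SuppID → Cost applies, adding Cost. So (SName)⁺ = {Cost, SName, Color, SuppID}.
This closure contains every attribute of Part1, so Part1 ∩ Part2 → Part1. The join is lossless.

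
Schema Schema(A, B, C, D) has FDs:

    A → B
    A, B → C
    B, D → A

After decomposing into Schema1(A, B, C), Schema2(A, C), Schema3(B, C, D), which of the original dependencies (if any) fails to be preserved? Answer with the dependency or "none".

Check B, D → A: no single fragment contains all of {A, B, D}, and the restricted closure of {B, D} across the fragments never reaches {A}.
A → B is preserved.
A, B → C is preserved.

B, D → A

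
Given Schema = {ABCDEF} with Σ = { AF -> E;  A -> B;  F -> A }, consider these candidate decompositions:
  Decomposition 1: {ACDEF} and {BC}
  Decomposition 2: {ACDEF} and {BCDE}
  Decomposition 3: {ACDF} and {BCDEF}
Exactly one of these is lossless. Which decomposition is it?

Decomposition 1: common = {C}, closure = {C} → lossy.
Decomposition 2: common = {CDE}, closure = {CDE} → lossy.
Decomposition 3: common = {CDF}, closure = {ABCDEF} → lossless.

Decomposition 3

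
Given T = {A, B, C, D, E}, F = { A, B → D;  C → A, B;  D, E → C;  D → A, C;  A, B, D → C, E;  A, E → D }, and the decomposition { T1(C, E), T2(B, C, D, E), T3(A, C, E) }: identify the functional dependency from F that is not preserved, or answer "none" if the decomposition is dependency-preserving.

Check A, B → D: no single fragment contains all of {A, B, D}, and the restricted closure of {A, B} across the fragments never reaches {D}.
C → A, B is preserved.
D, E → C is preserved.
D → A, C is preserved.
A, B, D → C, E is preserved.
A, E → D is preserved.

A, B → D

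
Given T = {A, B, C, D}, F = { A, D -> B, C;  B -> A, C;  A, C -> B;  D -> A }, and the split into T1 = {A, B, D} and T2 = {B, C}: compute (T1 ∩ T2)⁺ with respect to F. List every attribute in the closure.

A, B, C

T1 ∩ T2 = {B}.
B → A, C applies, adding A, C
Closure: {A, B, C}.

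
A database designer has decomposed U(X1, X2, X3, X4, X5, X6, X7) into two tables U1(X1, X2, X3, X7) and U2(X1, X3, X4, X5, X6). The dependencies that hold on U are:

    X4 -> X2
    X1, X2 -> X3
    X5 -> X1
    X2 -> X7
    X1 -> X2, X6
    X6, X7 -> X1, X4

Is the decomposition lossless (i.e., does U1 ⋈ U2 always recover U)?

Common attributes: U1 ∩ U2 = {X1, X3}.
Closure of {X1, X3}: X1 → X2, X6 applies, adding X2, X6; X2 → X7 applies, adding X7; X6, X7 → X1, X4 applies, adding X4. So (X1, X3)⁺ = {X1, X2, X3, X4, X6, X7}.
This closure contains every attribute of U1, so U1 ∩ U2 → U1. The join is lossless.

Yes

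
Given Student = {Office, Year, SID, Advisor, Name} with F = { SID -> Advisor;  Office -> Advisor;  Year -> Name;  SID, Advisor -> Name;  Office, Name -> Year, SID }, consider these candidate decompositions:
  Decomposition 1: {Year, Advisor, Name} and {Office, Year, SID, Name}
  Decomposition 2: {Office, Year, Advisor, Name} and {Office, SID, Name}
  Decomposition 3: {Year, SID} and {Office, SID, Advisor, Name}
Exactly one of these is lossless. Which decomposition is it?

Decomposition 2

Decomposition 1: common = {Year, Name}, closure = {Year, Name} → lossy.
Decomposition 2: common = {Office, Name}, closure = {Office, Year, SID, Advisor, Name} → lossless.
Decomposition 3: common = {SID}, closure = {SID, Advisor, Name} → lossy.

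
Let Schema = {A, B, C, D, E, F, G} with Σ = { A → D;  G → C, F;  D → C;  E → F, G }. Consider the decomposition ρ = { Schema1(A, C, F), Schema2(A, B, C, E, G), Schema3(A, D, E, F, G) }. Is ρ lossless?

Chase test. Columns are A, B, C, D, E, F, G; row i has aⱼ where attribute j ∈ Schemai, else bᵢⱼ.
Initial tableau (one row per fragment):
  row 1: a1 b12 a3 b14 b15 a6 b17
  row 2: a1 a2 a3 b24 a5 b26 a7
  row 3: a1 b32 b33 a4 a5 a6 a7
Rows 1 and 2 agree on A; apply A→D and equate their D entries.
Rows 1 and 3 agree on A; apply A→D and equate their D entries.
Rows 2 and 3 agree on G; apply G→C, F and equate their C, F entries.
Row 2 is now all distinguished symbols — the join is lossless.

Yes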